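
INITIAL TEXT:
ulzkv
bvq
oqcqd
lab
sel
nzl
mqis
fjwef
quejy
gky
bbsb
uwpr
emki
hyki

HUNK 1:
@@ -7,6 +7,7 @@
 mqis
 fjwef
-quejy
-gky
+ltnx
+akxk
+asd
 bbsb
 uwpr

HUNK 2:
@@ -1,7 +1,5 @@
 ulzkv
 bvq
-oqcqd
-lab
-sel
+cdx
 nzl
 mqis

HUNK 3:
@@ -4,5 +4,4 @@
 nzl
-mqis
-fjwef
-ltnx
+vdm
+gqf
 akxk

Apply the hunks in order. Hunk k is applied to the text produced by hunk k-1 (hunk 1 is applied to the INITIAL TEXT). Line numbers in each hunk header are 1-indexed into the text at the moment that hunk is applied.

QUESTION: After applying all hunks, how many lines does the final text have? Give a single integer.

Answer: 12

Derivation:
Hunk 1: at line 7 remove [quejy,gky] add [ltnx,akxk,asd] -> 15 lines: ulzkv bvq oqcqd lab sel nzl mqis fjwef ltnx akxk asd bbsb uwpr emki hyki
Hunk 2: at line 1 remove [oqcqd,lab,sel] add [cdx] -> 13 lines: ulzkv bvq cdx nzl mqis fjwef ltnx akxk asd bbsb uwpr emki hyki
Hunk 3: at line 4 remove [mqis,fjwef,ltnx] add [vdm,gqf] -> 12 lines: ulzkv bvq cdx nzl vdm gqf akxk asd bbsb uwpr emki hyki
Final line count: 12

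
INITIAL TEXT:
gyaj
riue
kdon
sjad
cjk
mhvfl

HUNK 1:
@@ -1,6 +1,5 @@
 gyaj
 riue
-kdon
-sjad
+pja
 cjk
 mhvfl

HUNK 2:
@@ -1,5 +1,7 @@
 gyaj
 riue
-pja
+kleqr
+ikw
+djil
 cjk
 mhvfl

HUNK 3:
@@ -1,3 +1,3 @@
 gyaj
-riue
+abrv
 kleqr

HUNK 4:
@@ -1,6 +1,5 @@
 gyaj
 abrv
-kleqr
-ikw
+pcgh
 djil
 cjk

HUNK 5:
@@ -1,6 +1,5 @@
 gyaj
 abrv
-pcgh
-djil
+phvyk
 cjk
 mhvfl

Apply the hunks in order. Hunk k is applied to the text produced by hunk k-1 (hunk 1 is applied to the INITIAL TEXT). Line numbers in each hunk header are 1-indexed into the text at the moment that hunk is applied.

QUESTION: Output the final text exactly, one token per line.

Hunk 1: at line 1 remove [kdon,sjad] add [pja] -> 5 lines: gyaj riue pja cjk mhvfl
Hunk 2: at line 1 remove [pja] add [kleqr,ikw,djil] -> 7 lines: gyaj riue kleqr ikw djil cjk mhvfl
Hunk 3: at line 1 remove [riue] add [abrv] -> 7 lines: gyaj abrv kleqr ikw djil cjk mhvfl
Hunk 4: at line 1 remove [kleqr,ikw] add [pcgh] -> 6 lines: gyaj abrv pcgh djil cjk mhvfl
Hunk 5: at line 1 remove [pcgh,djil] add [phvyk] -> 5 lines: gyaj abrv phvyk cjk mhvfl

Answer: gyaj
abrv
phvyk
cjk
mhvfl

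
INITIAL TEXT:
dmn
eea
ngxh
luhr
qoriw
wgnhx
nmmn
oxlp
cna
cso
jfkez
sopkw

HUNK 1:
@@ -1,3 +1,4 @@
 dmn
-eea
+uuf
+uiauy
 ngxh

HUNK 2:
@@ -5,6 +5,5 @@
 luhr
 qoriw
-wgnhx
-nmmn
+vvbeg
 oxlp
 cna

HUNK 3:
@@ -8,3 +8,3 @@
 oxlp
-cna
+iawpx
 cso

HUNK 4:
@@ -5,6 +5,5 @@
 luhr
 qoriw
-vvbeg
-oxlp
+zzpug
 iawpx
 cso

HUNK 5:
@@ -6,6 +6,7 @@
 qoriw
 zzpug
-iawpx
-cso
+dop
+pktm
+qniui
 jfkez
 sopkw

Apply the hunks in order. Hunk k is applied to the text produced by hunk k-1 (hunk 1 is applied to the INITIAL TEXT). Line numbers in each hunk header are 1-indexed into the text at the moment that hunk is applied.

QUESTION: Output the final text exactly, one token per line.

Answer: dmn
uuf
uiauy
ngxh
luhr
qoriw
zzpug
dop
pktm
qniui
jfkez
sopkw

Derivation:
Hunk 1: at line 1 remove [eea] add [uuf,uiauy] -> 13 lines: dmn uuf uiauy ngxh luhr qoriw wgnhx nmmn oxlp cna cso jfkez sopkw
Hunk 2: at line 5 remove [wgnhx,nmmn] add [vvbeg] -> 12 lines: dmn uuf uiauy ngxh luhr qoriw vvbeg oxlp cna cso jfkez sopkw
Hunk 3: at line 8 remove [cna] add [iawpx] -> 12 lines: dmn uuf uiauy ngxh luhr qoriw vvbeg oxlp iawpx cso jfkez sopkw
Hunk 4: at line 5 remove [vvbeg,oxlp] add [zzpug] -> 11 lines: dmn uuf uiauy ngxh luhr qoriw zzpug iawpx cso jfkez sopkw
Hunk 5: at line 6 remove [iawpx,cso] add [dop,pktm,qniui] -> 12 lines: dmn uuf uiauy ngxh luhr qoriw zzpug dop pktm qniui jfkez sopkw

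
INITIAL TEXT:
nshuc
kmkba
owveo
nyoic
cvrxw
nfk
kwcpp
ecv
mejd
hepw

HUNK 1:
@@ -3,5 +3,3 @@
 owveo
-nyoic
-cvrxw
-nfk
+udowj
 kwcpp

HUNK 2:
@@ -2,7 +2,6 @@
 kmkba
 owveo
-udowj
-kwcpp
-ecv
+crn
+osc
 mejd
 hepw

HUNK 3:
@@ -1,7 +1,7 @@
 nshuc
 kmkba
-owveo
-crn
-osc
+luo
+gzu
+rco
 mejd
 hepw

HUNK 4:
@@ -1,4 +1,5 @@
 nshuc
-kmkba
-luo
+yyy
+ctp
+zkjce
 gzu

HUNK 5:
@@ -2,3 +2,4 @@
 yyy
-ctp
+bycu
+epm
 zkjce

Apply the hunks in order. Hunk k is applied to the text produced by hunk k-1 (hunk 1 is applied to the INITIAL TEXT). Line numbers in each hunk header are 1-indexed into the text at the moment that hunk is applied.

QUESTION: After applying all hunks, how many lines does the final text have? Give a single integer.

Answer: 9

Derivation:
Hunk 1: at line 3 remove [nyoic,cvrxw,nfk] add [udowj] -> 8 lines: nshuc kmkba owveo udowj kwcpp ecv mejd hepw
Hunk 2: at line 2 remove [udowj,kwcpp,ecv] add [crn,osc] -> 7 lines: nshuc kmkba owveo crn osc mejd hepw
Hunk 3: at line 1 remove [owveo,crn,osc] add [luo,gzu,rco] -> 7 lines: nshuc kmkba luo gzu rco mejd hepw
Hunk 4: at line 1 remove [kmkba,luo] add [yyy,ctp,zkjce] -> 8 lines: nshuc yyy ctp zkjce gzu rco mejd hepw
Hunk 5: at line 2 remove [ctp] add [bycu,epm] -> 9 lines: nshuc yyy bycu epm zkjce gzu rco mejd hepw
Final line count: 9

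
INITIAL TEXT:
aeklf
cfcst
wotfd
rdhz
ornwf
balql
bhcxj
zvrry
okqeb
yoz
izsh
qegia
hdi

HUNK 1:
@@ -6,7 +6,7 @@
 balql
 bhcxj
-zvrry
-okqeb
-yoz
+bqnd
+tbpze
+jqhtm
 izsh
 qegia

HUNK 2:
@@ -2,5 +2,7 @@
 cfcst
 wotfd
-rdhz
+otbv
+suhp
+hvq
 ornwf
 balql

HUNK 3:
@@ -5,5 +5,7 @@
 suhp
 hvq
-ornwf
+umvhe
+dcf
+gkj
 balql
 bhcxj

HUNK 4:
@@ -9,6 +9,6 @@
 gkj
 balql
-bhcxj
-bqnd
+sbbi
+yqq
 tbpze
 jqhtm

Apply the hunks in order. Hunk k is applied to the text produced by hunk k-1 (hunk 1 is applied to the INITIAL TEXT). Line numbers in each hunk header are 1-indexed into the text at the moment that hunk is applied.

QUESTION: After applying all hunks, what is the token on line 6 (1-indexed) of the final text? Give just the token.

Hunk 1: at line 6 remove [zvrry,okqeb,yoz] add [bqnd,tbpze,jqhtm] -> 13 lines: aeklf cfcst wotfd rdhz ornwf balql bhcxj bqnd tbpze jqhtm izsh qegia hdi
Hunk 2: at line 2 remove [rdhz] add [otbv,suhp,hvq] -> 15 lines: aeklf cfcst wotfd otbv suhp hvq ornwf balql bhcxj bqnd tbpze jqhtm izsh qegia hdi
Hunk 3: at line 5 remove [ornwf] add [umvhe,dcf,gkj] -> 17 lines: aeklf cfcst wotfd otbv suhp hvq umvhe dcf gkj balql bhcxj bqnd tbpze jqhtm izsh qegia hdi
Hunk 4: at line 9 remove [bhcxj,bqnd] add [sbbi,yqq] -> 17 lines: aeklf cfcst wotfd otbv suhp hvq umvhe dcf gkj balql sbbi yqq tbpze jqhtm izsh qegia hdi
Final line 6: hvq

Answer: hvq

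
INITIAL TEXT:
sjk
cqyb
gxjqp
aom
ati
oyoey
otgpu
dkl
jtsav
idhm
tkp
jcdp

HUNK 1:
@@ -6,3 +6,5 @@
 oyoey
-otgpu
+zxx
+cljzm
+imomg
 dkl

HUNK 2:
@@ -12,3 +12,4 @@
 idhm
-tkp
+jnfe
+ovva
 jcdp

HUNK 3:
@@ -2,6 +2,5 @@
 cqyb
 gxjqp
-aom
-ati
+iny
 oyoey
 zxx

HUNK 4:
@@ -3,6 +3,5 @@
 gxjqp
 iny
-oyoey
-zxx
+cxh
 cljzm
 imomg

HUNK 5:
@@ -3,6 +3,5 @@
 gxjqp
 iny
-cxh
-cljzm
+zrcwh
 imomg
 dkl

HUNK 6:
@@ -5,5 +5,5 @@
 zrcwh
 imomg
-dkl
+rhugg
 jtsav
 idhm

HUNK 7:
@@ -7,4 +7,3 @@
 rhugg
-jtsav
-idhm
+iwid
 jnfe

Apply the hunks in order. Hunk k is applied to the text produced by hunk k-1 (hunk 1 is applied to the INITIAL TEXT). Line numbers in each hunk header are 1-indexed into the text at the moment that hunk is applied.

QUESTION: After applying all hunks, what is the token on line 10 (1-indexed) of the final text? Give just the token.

Hunk 1: at line 6 remove [otgpu] add [zxx,cljzm,imomg] -> 14 lines: sjk cqyb gxjqp aom ati oyoey zxx cljzm imomg dkl jtsav idhm tkp jcdp
Hunk 2: at line 12 remove [tkp] add [jnfe,ovva] -> 15 lines: sjk cqyb gxjqp aom ati oyoey zxx cljzm imomg dkl jtsav idhm jnfe ovva jcdp
Hunk 3: at line 2 remove [aom,ati] add [iny] -> 14 lines: sjk cqyb gxjqp iny oyoey zxx cljzm imomg dkl jtsav idhm jnfe ovva jcdp
Hunk 4: at line 3 remove [oyoey,zxx] add [cxh] -> 13 lines: sjk cqyb gxjqp iny cxh cljzm imomg dkl jtsav idhm jnfe ovva jcdp
Hunk 5: at line 3 remove [cxh,cljzm] add [zrcwh] -> 12 lines: sjk cqyb gxjqp iny zrcwh imomg dkl jtsav idhm jnfe ovva jcdp
Hunk 6: at line 5 remove [dkl] add [rhugg] -> 12 lines: sjk cqyb gxjqp iny zrcwh imomg rhugg jtsav idhm jnfe ovva jcdp
Hunk 7: at line 7 remove [jtsav,idhm] add [iwid] -> 11 lines: sjk cqyb gxjqp iny zrcwh imomg rhugg iwid jnfe ovva jcdp
Final line 10: ovva

Answer: ovva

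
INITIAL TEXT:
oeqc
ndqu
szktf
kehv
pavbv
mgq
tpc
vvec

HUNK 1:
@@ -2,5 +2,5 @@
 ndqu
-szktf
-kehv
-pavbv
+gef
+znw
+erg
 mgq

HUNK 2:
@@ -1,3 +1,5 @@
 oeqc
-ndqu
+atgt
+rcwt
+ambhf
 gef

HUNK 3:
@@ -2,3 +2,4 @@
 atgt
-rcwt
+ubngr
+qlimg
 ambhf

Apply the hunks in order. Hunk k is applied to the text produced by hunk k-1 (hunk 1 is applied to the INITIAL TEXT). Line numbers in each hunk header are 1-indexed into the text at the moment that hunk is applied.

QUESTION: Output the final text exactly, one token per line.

Hunk 1: at line 2 remove [szktf,kehv,pavbv] add [gef,znw,erg] -> 8 lines: oeqc ndqu gef znw erg mgq tpc vvec
Hunk 2: at line 1 remove [ndqu] add [atgt,rcwt,ambhf] -> 10 lines: oeqc atgt rcwt ambhf gef znw erg mgq tpc vvec
Hunk 3: at line 2 remove [rcwt] add [ubngr,qlimg] -> 11 lines: oeqc atgt ubngr qlimg ambhf gef znw erg mgq tpc vvec

Answer: oeqc
atgt
ubngr
qlimg
ambhf
gef
znw
erg
mgq
tpc
vvec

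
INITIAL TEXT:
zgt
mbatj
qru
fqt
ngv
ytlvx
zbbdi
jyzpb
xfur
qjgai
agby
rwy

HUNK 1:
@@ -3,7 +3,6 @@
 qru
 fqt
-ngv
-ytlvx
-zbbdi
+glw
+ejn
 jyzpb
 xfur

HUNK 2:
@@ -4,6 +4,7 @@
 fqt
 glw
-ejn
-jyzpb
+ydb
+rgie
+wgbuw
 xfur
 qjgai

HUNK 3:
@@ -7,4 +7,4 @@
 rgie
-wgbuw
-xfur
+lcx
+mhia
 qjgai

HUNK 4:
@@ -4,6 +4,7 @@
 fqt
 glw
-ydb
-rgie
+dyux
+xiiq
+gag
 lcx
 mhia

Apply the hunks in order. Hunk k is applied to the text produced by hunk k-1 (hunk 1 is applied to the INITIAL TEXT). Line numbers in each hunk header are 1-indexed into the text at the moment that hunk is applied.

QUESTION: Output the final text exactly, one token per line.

Answer: zgt
mbatj
qru
fqt
glw
dyux
xiiq
gag
lcx
mhia
qjgai
agby
rwy

Derivation:
Hunk 1: at line 3 remove [ngv,ytlvx,zbbdi] add [glw,ejn] -> 11 lines: zgt mbatj qru fqt glw ejn jyzpb xfur qjgai agby rwy
Hunk 2: at line 4 remove [ejn,jyzpb] add [ydb,rgie,wgbuw] -> 12 lines: zgt mbatj qru fqt glw ydb rgie wgbuw xfur qjgai agby rwy
Hunk 3: at line 7 remove [wgbuw,xfur] add [lcx,mhia] -> 12 lines: zgt mbatj qru fqt glw ydb rgie lcx mhia qjgai agby rwy
Hunk 4: at line 4 remove [ydb,rgie] add [dyux,xiiq,gag] -> 13 lines: zgt mbatj qru fqt glw dyux xiiq gag lcx mhia qjgai agby rwy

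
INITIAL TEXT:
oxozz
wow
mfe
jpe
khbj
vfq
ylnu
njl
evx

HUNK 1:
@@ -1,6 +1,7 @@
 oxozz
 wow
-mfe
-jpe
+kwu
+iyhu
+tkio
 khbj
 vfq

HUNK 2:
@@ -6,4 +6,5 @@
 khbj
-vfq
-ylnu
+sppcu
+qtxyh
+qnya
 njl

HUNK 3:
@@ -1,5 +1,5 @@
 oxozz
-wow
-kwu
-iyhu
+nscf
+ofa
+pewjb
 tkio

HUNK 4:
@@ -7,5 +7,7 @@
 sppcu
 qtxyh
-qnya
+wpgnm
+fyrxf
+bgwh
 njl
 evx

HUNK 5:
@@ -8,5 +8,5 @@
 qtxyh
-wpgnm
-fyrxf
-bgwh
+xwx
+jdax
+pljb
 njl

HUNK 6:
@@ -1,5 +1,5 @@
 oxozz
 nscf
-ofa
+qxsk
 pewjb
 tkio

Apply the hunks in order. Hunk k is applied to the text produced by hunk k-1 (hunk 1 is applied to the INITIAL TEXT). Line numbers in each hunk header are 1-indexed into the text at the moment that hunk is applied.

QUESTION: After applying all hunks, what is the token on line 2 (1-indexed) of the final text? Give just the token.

Answer: nscf

Derivation:
Hunk 1: at line 1 remove [mfe,jpe] add [kwu,iyhu,tkio] -> 10 lines: oxozz wow kwu iyhu tkio khbj vfq ylnu njl evx
Hunk 2: at line 6 remove [vfq,ylnu] add [sppcu,qtxyh,qnya] -> 11 lines: oxozz wow kwu iyhu tkio khbj sppcu qtxyh qnya njl evx
Hunk 3: at line 1 remove [wow,kwu,iyhu] add [nscf,ofa,pewjb] -> 11 lines: oxozz nscf ofa pewjb tkio khbj sppcu qtxyh qnya njl evx
Hunk 4: at line 7 remove [qnya] add [wpgnm,fyrxf,bgwh] -> 13 lines: oxozz nscf ofa pewjb tkio khbj sppcu qtxyh wpgnm fyrxf bgwh njl evx
Hunk 5: at line 8 remove [wpgnm,fyrxf,bgwh] add [xwx,jdax,pljb] -> 13 lines: oxozz nscf ofa pewjb tkio khbj sppcu qtxyh xwx jdax pljb njl evx
Hunk 6: at line 1 remove [ofa] add [qxsk] -> 13 lines: oxozz nscf qxsk pewjb tkio khbj sppcu qtxyh xwx jdax pljb njl evx
Final line 2: nscf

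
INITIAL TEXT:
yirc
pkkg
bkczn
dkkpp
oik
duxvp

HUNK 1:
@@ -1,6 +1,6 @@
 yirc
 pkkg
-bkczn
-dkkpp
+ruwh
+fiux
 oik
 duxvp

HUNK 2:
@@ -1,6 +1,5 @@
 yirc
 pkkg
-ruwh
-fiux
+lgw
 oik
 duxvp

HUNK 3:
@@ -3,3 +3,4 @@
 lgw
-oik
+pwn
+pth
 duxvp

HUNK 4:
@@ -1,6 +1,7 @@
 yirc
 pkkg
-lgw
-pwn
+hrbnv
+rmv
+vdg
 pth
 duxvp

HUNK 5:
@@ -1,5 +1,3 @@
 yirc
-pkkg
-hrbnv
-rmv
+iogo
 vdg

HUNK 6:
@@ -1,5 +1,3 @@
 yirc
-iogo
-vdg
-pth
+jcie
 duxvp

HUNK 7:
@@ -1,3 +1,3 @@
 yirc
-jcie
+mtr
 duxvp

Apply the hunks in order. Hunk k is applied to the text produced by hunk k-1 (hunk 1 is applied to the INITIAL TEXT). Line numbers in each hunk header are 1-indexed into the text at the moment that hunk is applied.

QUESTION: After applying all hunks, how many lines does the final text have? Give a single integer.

Answer: 3

Derivation:
Hunk 1: at line 1 remove [bkczn,dkkpp] add [ruwh,fiux] -> 6 lines: yirc pkkg ruwh fiux oik duxvp
Hunk 2: at line 1 remove [ruwh,fiux] add [lgw] -> 5 lines: yirc pkkg lgw oik duxvp
Hunk 3: at line 3 remove [oik] add [pwn,pth] -> 6 lines: yirc pkkg lgw pwn pth duxvp
Hunk 4: at line 1 remove [lgw,pwn] add [hrbnv,rmv,vdg] -> 7 lines: yirc pkkg hrbnv rmv vdg pth duxvp
Hunk 5: at line 1 remove [pkkg,hrbnv,rmv] add [iogo] -> 5 lines: yirc iogo vdg pth duxvp
Hunk 6: at line 1 remove [iogo,vdg,pth] add [jcie] -> 3 lines: yirc jcie duxvp
Hunk 7: at line 1 remove [jcie] add [mtr] -> 3 lines: yirc mtr duxvp
Final line count: 3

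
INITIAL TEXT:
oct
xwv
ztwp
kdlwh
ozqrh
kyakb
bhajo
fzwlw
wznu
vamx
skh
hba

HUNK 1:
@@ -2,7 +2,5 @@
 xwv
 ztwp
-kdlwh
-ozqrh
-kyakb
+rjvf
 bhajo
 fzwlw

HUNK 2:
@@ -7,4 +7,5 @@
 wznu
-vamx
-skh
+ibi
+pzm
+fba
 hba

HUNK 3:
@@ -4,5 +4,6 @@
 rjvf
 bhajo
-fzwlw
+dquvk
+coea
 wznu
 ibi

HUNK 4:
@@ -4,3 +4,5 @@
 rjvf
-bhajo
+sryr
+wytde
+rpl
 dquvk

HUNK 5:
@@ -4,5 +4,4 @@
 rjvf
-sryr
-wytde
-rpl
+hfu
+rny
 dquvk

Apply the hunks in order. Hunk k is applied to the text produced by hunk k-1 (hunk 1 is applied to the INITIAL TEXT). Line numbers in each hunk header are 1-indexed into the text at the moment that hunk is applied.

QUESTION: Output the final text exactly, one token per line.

Answer: oct
xwv
ztwp
rjvf
hfu
rny
dquvk
coea
wznu
ibi
pzm
fba
hba

Derivation:
Hunk 1: at line 2 remove [kdlwh,ozqrh,kyakb] add [rjvf] -> 10 lines: oct xwv ztwp rjvf bhajo fzwlw wznu vamx skh hba
Hunk 2: at line 7 remove [vamx,skh] add [ibi,pzm,fba] -> 11 lines: oct xwv ztwp rjvf bhajo fzwlw wznu ibi pzm fba hba
Hunk 3: at line 4 remove [fzwlw] add [dquvk,coea] -> 12 lines: oct xwv ztwp rjvf bhajo dquvk coea wznu ibi pzm fba hba
Hunk 4: at line 4 remove [bhajo] add [sryr,wytde,rpl] -> 14 lines: oct xwv ztwp rjvf sryr wytde rpl dquvk coea wznu ibi pzm fba hba
Hunk 5: at line 4 remove [sryr,wytde,rpl] add [hfu,rny] -> 13 lines: oct xwv ztwp rjvf hfu rny dquvk coea wznu ibi pzm fba hba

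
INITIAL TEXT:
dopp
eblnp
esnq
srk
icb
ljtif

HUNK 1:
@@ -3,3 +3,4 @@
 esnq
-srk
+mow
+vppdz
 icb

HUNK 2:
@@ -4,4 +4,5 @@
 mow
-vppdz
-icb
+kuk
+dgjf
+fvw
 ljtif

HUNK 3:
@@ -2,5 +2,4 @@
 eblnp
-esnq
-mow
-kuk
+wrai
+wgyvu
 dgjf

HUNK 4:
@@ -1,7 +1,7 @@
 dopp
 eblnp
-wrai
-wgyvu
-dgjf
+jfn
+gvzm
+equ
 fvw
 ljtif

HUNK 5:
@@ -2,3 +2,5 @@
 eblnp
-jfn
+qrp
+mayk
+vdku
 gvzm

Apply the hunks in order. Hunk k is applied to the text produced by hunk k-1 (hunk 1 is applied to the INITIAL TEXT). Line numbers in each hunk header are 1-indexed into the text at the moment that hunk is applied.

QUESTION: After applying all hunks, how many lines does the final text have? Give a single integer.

Answer: 9

Derivation:
Hunk 1: at line 3 remove [srk] add [mow,vppdz] -> 7 lines: dopp eblnp esnq mow vppdz icb ljtif
Hunk 2: at line 4 remove [vppdz,icb] add [kuk,dgjf,fvw] -> 8 lines: dopp eblnp esnq mow kuk dgjf fvw ljtif
Hunk 3: at line 2 remove [esnq,mow,kuk] add [wrai,wgyvu] -> 7 lines: dopp eblnp wrai wgyvu dgjf fvw ljtif
Hunk 4: at line 1 remove [wrai,wgyvu,dgjf] add [jfn,gvzm,equ] -> 7 lines: dopp eblnp jfn gvzm equ fvw ljtif
Hunk 5: at line 2 remove [jfn] add [qrp,mayk,vdku] -> 9 lines: dopp eblnp qrp mayk vdku gvzm equ fvw ljtif
Final line count: 9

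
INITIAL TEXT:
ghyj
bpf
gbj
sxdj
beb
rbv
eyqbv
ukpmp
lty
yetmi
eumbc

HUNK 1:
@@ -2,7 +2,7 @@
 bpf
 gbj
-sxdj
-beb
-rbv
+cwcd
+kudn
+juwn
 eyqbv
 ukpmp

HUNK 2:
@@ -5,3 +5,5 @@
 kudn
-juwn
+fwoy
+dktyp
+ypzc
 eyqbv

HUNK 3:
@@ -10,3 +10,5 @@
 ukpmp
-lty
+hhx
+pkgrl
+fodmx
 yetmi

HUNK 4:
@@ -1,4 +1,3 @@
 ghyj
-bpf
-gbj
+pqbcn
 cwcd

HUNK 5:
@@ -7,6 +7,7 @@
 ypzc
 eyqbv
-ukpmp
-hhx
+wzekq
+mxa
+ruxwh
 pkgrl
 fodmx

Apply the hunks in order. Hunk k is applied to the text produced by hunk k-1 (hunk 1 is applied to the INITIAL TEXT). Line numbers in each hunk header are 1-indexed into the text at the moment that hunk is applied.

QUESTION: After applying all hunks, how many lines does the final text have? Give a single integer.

Answer: 15

Derivation:
Hunk 1: at line 2 remove [sxdj,beb,rbv] add [cwcd,kudn,juwn] -> 11 lines: ghyj bpf gbj cwcd kudn juwn eyqbv ukpmp lty yetmi eumbc
Hunk 2: at line 5 remove [juwn] add [fwoy,dktyp,ypzc] -> 13 lines: ghyj bpf gbj cwcd kudn fwoy dktyp ypzc eyqbv ukpmp lty yetmi eumbc
Hunk 3: at line 10 remove [lty] add [hhx,pkgrl,fodmx] -> 15 lines: ghyj bpf gbj cwcd kudn fwoy dktyp ypzc eyqbv ukpmp hhx pkgrl fodmx yetmi eumbc
Hunk 4: at line 1 remove [bpf,gbj] add [pqbcn] -> 14 lines: ghyj pqbcn cwcd kudn fwoy dktyp ypzc eyqbv ukpmp hhx pkgrl fodmx yetmi eumbc
Hunk 5: at line 7 remove [ukpmp,hhx] add [wzekq,mxa,ruxwh] -> 15 lines: ghyj pqbcn cwcd kudn fwoy dktyp ypzc eyqbv wzekq mxa ruxwh pkgrl fodmx yetmi eumbc
Final line count: 15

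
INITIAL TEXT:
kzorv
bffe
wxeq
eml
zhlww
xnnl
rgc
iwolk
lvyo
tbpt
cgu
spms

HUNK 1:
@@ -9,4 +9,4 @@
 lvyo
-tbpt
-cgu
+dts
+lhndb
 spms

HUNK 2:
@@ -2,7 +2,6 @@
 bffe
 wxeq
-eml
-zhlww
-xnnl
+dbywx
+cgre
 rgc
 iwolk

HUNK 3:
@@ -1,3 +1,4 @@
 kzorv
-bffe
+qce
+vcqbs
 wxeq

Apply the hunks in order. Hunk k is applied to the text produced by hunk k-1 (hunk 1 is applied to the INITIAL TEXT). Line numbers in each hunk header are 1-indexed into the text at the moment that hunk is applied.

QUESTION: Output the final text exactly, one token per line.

Hunk 1: at line 9 remove [tbpt,cgu] add [dts,lhndb] -> 12 lines: kzorv bffe wxeq eml zhlww xnnl rgc iwolk lvyo dts lhndb spms
Hunk 2: at line 2 remove [eml,zhlww,xnnl] add [dbywx,cgre] -> 11 lines: kzorv bffe wxeq dbywx cgre rgc iwolk lvyo dts lhndb spms
Hunk 3: at line 1 remove [bffe] add [qce,vcqbs] -> 12 lines: kzorv qce vcqbs wxeq dbywx cgre rgc iwolk lvyo dts lhndb spms

Answer: kzorv
qce
vcqbs
wxeq
dbywx
cgre
rgc
iwolk
lvyo
dts
lhndb
spms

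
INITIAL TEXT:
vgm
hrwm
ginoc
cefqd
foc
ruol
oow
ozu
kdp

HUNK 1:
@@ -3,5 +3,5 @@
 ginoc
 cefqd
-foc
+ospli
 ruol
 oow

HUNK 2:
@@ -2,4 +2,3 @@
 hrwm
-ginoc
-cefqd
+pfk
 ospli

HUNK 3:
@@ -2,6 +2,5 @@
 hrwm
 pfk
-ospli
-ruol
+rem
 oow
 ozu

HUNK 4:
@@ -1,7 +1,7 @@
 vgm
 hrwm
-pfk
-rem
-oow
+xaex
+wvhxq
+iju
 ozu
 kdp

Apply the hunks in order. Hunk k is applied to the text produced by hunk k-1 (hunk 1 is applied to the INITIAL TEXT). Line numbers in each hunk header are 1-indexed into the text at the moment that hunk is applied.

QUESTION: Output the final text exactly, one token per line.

Answer: vgm
hrwm
xaex
wvhxq
iju
ozu
kdp

Derivation:
Hunk 1: at line 3 remove [foc] add [ospli] -> 9 lines: vgm hrwm ginoc cefqd ospli ruol oow ozu kdp
Hunk 2: at line 2 remove [ginoc,cefqd] add [pfk] -> 8 lines: vgm hrwm pfk ospli ruol oow ozu kdp
Hunk 3: at line 2 remove [ospli,ruol] add [rem] -> 7 lines: vgm hrwm pfk rem oow ozu kdp
Hunk 4: at line 1 remove [pfk,rem,oow] add [xaex,wvhxq,iju] -> 7 lines: vgm hrwm xaex wvhxq iju ozu kdp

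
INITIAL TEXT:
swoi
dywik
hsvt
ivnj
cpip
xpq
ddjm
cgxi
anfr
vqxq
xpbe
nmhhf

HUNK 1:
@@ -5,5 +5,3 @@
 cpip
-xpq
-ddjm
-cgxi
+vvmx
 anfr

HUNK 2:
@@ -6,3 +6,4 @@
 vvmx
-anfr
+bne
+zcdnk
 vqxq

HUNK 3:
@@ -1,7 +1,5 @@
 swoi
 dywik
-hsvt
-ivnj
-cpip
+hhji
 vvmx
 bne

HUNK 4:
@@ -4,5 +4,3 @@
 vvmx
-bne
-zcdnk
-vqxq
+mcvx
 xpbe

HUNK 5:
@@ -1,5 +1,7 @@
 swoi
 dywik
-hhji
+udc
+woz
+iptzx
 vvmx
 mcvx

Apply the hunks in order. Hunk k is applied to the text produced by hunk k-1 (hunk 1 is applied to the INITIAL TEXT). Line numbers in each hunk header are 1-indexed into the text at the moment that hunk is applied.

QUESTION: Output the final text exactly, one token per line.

Hunk 1: at line 5 remove [xpq,ddjm,cgxi] add [vvmx] -> 10 lines: swoi dywik hsvt ivnj cpip vvmx anfr vqxq xpbe nmhhf
Hunk 2: at line 6 remove [anfr] add [bne,zcdnk] -> 11 lines: swoi dywik hsvt ivnj cpip vvmx bne zcdnk vqxq xpbe nmhhf
Hunk 3: at line 1 remove [hsvt,ivnj,cpip] add [hhji] -> 9 lines: swoi dywik hhji vvmx bne zcdnk vqxq xpbe nmhhf
Hunk 4: at line 4 remove [bne,zcdnk,vqxq] add [mcvx] -> 7 lines: swoi dywik hhji vvmx mcvx xpbe nmhhf
Hunk 5: at line 1 remove [hhji] add [udc,woz,iptzx] -> 9 lines: swoi dywik udc woz iptzx vvmx mcvx xpbe nmhhf

Answer: swoi
dywik
udc
woz
iptzx
vvmx
mcvx
xpbe
nmhhf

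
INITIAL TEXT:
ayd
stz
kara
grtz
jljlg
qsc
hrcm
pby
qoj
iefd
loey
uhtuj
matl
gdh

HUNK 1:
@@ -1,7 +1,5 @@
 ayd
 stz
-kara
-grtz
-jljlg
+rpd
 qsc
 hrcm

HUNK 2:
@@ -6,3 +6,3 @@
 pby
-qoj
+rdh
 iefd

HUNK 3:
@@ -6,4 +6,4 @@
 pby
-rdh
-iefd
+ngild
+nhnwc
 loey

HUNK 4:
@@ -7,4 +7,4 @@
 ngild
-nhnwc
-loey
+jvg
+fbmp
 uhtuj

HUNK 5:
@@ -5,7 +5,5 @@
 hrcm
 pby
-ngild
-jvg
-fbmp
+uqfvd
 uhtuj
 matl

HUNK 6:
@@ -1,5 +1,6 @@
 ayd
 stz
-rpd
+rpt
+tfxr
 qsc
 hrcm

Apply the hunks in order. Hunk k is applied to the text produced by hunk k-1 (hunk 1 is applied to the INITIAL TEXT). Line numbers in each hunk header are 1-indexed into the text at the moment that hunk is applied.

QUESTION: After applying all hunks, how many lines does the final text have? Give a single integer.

Hunk 1: at line 1 remove [kara,grtz,jljlg] add [rpd] -> 12 lines: ayd stz rpd qsc hrcm pby qoj iefd loey uhtuj matl gdh
Hunk 2: at line 6 remove [qoj] add [rdh] -> 12 lines: ayd stz rpd qsc hrcm pby rdh iefd loey uhtuj matl gdh
Hunk 3: at line 6 remove [rdh,iefd] add [ngild,nhnwc] -> 12 lines: ayd stz rpd qsc hrcm pby ngild nhnwc loey uhtuj matl gdh
Hunk 4: at line 7 remove [nhnwc,loey] add [jvg,fbmp] -> 12 lines: ayd stz rpd qsc hrcm pby ngild jvg fbmp uhtuj matl gdh
Hunk 5: at line 5 remove [ngild,jvg,fbmp] add [uqfvd] -> 10 lines: ayd stz rpd qsc hrcm pby uqfvd uhtuj matl gdh
Hunk 6: at line 1 remove [rpd] add [rpt,tfxr] -> 11 lines: ayd stz rpt tfxr qsc hrcm pby uqfvd uhtuj matl gdh
Final line count: 11

Answer: 11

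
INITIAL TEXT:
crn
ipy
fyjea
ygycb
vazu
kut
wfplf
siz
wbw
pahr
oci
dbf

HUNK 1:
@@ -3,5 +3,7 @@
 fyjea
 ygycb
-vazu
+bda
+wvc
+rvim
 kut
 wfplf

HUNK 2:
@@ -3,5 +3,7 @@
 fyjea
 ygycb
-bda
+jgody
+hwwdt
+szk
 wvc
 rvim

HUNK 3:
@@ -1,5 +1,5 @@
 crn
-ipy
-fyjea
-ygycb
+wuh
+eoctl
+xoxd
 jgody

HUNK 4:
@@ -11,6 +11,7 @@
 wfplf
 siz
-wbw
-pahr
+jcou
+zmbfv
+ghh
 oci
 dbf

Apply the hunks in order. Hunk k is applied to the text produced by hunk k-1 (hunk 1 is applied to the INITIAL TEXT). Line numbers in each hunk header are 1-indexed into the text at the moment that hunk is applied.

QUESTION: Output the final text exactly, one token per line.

Answer: crn
wuh
eoctl
xoxd
jgody
hwwdt
szk
wvc
rvim
kut
wfplf
siz
jcou
zmbfv
ghh
oci
dbf

Derivation:
Hunk 1: at line 3 remove [vazu] add [bda,wvc,rvim] -> 14 lines: crn ipy fyjea ygycb bda wvc rvim kut wfplf siz wbw pahr oci dbf
Hunk 2: at line 3 remove [bda] add [jgody,hwwdt,szk] -> 16 lines: crn ipy fyjea ygycb jgody hwwdt szk wvc rvim kut wfplf siz wbw pahr oci dbf
Hunk 3: at line 1 remove [ipy,fyjea,ygycb] add [wuh,eoctl,xoxd] -> 16 lines: crn wuh eoctl xoxd jgody hwwdt szk wvc rvim kut wfplf siz wbw pahr oci dbf
Hunk 4: at line 11 remove [wbw,pahr] add [jcou,zmbfv,ghh] -> 17 lines: crn wuh eoctl xoxd jgody hwwdt szk wvc rvim kut wfplf siz jcou zmbfv ghh oci dbf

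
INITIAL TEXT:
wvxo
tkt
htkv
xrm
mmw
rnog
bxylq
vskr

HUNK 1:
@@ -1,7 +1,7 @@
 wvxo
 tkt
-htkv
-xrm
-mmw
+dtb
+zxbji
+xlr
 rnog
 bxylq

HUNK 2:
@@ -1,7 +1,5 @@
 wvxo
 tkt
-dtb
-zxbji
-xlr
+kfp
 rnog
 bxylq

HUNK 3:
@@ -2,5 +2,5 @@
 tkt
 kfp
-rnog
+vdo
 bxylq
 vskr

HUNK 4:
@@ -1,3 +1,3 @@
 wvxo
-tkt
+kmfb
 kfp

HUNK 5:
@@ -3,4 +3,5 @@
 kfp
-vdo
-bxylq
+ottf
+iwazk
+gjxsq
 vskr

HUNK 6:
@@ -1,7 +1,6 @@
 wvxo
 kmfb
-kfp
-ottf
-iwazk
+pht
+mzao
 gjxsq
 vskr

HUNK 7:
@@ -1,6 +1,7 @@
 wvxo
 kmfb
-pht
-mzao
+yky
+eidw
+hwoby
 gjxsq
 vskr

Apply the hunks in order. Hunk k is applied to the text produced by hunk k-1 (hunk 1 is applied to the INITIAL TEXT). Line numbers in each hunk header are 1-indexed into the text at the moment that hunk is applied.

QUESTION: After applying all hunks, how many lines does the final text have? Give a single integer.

Answer: 7

Derivation:
Hunk 1: at line 1 remove [htkv,xrm,mmw] add [dtb,zxbji,xlr] -> 8 lines: wvxo tkt dtb zxbji xlr rnog bxylq vskr
Hunk 2: at line 1 remove [dtb,zxbji,xlr] add [kfp] -> 6 lines: wvxo tkt kfp rnog bxylq vskr
Hunk 3: at line 2 remove [rnog] add [vdo] -> 6 lines: wvxo tkt kfp vdo bxylq vskr
Hunk 4: at line 1 remove [tkt] add [kmfb] -> 6 lines: wvxo kmfb kfp vdo bxylq vskr
Hunk 5: at line 3 remove [vdo,bxylq] add [ottf,iwazk,gjxsq] -> 7 lines: wvxo kmfb kfp ottf iwazk gjxsq vskr
Hunk 6: at line 1 remove [kfp,ottf,iwazk] add [pht,mzao] -> 6 lines: wvxo kmfb pht mzao gjxsq vskr
Hunk 7: at line 1 remove [pht,mzao] add [yky,eidw,hwoby] -> 7 lines: wvxo kmfb yky eidw hwoby gjxsq vskr
Final line count: 7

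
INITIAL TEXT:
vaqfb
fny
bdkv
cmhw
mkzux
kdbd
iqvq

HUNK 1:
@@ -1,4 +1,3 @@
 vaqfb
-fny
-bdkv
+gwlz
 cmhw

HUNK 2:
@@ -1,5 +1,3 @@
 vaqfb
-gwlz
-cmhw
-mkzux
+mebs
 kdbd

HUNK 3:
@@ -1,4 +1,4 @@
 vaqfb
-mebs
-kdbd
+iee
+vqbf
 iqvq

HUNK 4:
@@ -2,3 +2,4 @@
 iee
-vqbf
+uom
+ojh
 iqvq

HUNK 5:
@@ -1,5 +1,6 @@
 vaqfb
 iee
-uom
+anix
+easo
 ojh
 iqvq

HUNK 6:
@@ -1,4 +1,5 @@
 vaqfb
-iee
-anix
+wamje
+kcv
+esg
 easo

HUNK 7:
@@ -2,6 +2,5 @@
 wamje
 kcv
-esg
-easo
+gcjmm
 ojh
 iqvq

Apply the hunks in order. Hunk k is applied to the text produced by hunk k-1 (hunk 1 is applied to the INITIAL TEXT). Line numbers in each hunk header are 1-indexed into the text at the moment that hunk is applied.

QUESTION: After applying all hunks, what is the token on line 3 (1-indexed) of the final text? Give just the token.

Hunk 1: at line 1 remove [fny,bdkv] add [gwlz] -> 6 lines: vaqfb gwlz cmhw mkzux kdbd iqvq
Hunk 2: at line 1 remove [gwlz,cmhw,mkzux] add [mebs] -> 4 lines: vaqfb mebs kdbd iqvq
Hunk 3: at line 1 remove [mebs,kdbd] add [iee,vqbf] -> 4 lines: vaqfb iee vqbf iqvq
Hunk 4: at line 2 remove [vqbf] add [uom,ojh] -> 5 lines: vaqfb iee uom ojh iqvq
Hunk 5: at line 1 remove [uom] add [anix,easo] -> 6 lines: vaqfb iee anix easo ojh iqvq
Hunk 6: at line 1 remove [iee,anix] add [wamje,kcv,esg] -> 7 lines: vaqfb wamje kcv esg easo ojh iqvq
Hunk 7: at line 2 remove [esg,easo] add [gcjmm] -> 6 lines: vaqfb wamje kcv gcjmm ojh iqvq
Final line 3: kcv

Answer: kcv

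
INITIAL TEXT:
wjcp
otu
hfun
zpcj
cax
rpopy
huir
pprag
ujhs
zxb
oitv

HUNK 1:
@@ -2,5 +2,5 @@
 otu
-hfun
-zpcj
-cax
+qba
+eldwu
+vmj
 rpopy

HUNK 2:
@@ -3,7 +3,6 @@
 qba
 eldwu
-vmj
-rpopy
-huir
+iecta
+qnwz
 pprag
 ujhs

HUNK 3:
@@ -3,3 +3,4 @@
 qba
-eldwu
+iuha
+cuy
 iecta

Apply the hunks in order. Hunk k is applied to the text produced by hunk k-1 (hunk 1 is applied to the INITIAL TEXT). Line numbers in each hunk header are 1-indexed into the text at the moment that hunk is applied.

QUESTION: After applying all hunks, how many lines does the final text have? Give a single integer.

Answer: 11

Derivation:
Hunk 1: at line 2 remove [hfun,zpcj,cax] add [qba,eldwu,vmj] -> 11 lines: wjcp otu qba eldwu vmj rpopy huir pprag ujhs zxb oitv
Hunk 2: at line 3 remove [vmj,rpopy,huir] add [iecta,qnwz] -> 10 lines: wjcp otu qba eldwu iecta qnwz pprag ujhs zxb oitv
Hunk 3: at line 3 remove [eldwu] add [iuha,cuy] -> 11 lines: wjcp otu qba iuha cuy iecta qnwz pprag ujhs zxb oitv
Final line count: 11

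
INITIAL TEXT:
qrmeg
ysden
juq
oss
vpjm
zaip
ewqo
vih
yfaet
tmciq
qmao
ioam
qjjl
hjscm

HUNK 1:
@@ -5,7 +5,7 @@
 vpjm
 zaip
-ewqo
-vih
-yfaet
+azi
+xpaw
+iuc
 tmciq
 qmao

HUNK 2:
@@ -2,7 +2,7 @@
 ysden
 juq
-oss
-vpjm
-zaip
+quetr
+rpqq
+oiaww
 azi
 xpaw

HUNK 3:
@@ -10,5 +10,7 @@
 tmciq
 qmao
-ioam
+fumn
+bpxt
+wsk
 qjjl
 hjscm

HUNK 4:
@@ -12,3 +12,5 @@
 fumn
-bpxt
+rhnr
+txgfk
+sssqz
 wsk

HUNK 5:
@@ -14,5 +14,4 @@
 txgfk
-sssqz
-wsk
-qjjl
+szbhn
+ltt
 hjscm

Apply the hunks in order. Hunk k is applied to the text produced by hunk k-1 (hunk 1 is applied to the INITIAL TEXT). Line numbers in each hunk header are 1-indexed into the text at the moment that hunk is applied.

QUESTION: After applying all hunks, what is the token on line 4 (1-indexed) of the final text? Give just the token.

Hunk 1: at line 5 remove [ewqo,vih,yfaet] add [azi,xpaw,iuc] -> 14 lines: qrmeg ysden juq oss vpjm zaip azi xpaw iuc tmciq qmao ioam qjjl hjscm
Hunk 2: at line 2 remove [oss,vpjm,zaip] add [quetr,rpqq,oiaww] -> 14 lines: qrmeg ysden juq quetr rpqq oiaww azi xpaw iuc tmciq qmao ioam qjjl hjscm
Hunk 3: at line 10 remove [ioam] add [fumn,bpxt,wsk] -> 16 lines: qrmeg ysden juq quetr rpqq oiaww azi xpaw iuc tmciq qmao fumn bpxt wsk qjjl hjscm
Hunk 4: at line 12 remove [bpxt] add [rhnr,txgfk,sssqz] -> 18 lines: qrmeg ysden juq quetr rpqq oiaww azi xpaw iuc tmciq qmao fumn rhnr txgfk sssqz wsk qjjl hjscm
Hunk 5: at line 14 remove [sssqz,wsk,qjjl] add [szbhn,ltt] -> 17 lines: qrmeg ysden juq quetr rpqq oiaww azi xpaw iuc tmciq qmao fumn rhnr txgfk szbhn ltt hjscm
Final line 4: quetr

Answer: quetr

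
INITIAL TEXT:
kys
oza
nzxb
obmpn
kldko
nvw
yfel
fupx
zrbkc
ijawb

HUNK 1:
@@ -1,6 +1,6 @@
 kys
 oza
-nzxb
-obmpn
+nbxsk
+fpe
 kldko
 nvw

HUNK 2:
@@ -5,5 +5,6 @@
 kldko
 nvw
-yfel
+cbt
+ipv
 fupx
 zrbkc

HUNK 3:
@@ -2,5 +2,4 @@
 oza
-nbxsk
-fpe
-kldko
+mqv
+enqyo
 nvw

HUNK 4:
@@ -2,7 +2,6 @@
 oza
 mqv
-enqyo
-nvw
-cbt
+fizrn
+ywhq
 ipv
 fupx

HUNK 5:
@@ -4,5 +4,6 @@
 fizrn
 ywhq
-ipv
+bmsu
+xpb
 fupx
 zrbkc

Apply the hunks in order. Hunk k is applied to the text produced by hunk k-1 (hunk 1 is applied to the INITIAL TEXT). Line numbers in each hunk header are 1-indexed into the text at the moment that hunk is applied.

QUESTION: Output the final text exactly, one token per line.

Answer: kys
oza
mqv
fizrn
ywhq
bmsu
xpb
fupx
zrbkc
ijawb

Derivation:
Hunk 1: at line 1 remove [nzxb,obmpn] add [nbxsk,fpe] -> 10 lines: kys oza nbxsk fpe kldko nvw yfel fupx zrbkc ijawb
Hunk 2: at line 5 remove [yfel] add [cbt,ipv] -> 11 lines: kys oza nbxsk fpe kldko nvw cbt ipv fupx zrbkc ijawb
Hunk 3: at line 2 remove [nbxsk,fpe,kldko] add [mqv,enqyo] -> 10 lines: kys oza mqv enqyo nvw cbt ipv fupx zrbkc ijawb
Hunk 4: at line 2 remove [enqyo,nvw,cbt] add [fizrn,ywhq] -> 9 lines: kys oza mqv fizrn ywhq ipv fupx zrbkc ijawb
Hunk 5: at line 4 remove [ipv] add [bmsu,xpb] -> 10 lines: kys oza mqv fizrn ywhq bmsu xpb fupx zrbkc ijawb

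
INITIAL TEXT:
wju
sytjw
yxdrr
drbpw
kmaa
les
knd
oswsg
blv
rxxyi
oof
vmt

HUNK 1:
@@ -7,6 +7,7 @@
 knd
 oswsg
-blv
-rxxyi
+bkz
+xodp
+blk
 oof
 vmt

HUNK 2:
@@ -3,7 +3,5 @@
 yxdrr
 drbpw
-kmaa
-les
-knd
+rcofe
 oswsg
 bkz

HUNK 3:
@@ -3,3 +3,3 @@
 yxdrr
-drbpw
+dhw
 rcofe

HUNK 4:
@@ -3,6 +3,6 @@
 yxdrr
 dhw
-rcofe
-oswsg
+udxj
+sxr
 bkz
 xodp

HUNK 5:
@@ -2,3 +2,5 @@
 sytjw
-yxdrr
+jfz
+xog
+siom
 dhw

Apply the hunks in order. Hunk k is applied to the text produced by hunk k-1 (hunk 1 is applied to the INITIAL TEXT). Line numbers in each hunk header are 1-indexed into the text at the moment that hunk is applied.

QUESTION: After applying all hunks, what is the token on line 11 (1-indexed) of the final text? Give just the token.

Answer: blk

Derivation:
Hunk 1: at line 7 remove [blv,rxxyi] add [bkz,xodp,blk] -> 13 lines: wju sytjw yxdrr drbpw kmaa les knd oswsg bkz xodp blk oof vmt
Hunk 2: at line 3 remove [kmaa,les,knd] add [rcofe] -> 11 lines: wju sytjw yxdrr drbpw rcofe oswsg bkz xodp blk oof vmt
Hunk 3: at line 3 remove [drbpw] add [dhw] -> 11 lines: wju sytjw yxdrr dhw rcofe oswsg bkz xodp blk oof vmt
Hunk 4: at line 3 remove [rcofe,oswsg] add [udxj,sxr] -> 11 lines: wju sytjw yxdrr dhw udxj sxr bkz xodp blk oof vmt
Hunk 5: at line 2 remove [yxdrr] add [jfz,xog,siom] -> 13 lines: wju sytjw jfz xog siom dhw udxj sxr bkz xodp blk oof vmt
Final line 11: blk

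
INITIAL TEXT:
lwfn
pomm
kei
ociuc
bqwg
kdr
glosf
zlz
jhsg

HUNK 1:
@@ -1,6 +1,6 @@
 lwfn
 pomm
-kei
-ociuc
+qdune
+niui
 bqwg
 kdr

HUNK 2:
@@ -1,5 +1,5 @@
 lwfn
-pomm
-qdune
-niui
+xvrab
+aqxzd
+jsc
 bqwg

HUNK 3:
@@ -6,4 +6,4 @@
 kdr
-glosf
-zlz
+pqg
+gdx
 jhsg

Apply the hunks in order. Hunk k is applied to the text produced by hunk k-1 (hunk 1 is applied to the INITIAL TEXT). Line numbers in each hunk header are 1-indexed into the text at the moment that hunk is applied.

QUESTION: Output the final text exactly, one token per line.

Answer: lwfn
xvrab
aqxzd
jsc
bqwg
kdr
pqg
gdx
jhsg

Derivation:
Hunk 1: at line 1 remove [kei,ociuc] add [qdune,niui] -> 9 lines: lwfn pomm qdune niui bqwg kdr glosf zlz jhsg
Hunk 2: at line 1 remove [pomm,qdune,niui] add [xvrab,aqxzd,jsc] -> 9 lines: lwfn xvrab aqxzd jsc bqwg kdr glosf zlz jhsg
Hunk 3: at line 6 remove [glosf,zlz] add [pqg,gdx] -> 9 lines: lwfn xvrab aqxzd jsc bqwg kdr pqg gdx jhsg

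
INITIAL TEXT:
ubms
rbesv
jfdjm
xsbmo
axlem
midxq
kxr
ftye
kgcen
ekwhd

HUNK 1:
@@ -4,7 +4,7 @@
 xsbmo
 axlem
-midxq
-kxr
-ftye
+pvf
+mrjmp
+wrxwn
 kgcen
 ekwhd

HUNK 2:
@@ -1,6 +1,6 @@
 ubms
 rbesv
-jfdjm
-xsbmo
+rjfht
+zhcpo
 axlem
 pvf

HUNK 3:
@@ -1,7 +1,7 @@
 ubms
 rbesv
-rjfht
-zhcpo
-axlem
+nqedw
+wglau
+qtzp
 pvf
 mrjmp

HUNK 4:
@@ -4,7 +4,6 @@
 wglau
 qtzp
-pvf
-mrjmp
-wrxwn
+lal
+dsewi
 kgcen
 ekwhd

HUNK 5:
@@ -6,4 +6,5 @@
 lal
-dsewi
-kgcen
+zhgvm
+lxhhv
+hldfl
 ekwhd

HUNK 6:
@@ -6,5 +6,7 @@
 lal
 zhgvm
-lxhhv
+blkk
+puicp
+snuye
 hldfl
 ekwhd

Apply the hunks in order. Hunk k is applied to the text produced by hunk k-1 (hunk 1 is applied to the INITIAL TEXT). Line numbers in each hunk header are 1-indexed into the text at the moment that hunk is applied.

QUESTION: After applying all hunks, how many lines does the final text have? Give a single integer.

Answer: 12

Derivation:
Hunk 1: at line 4 remove [midxq,kxr,ftye] add [pvf,mrjmp,wrxwn] -> 10 lines: ubms rbesv jfdjm xsbmo axlem pvf mrjmp wrxwn kgcen ekwhd
Hunk 2: at line 1 remove [jfdjm,xsbmo] add [rjfht,zhcpo] -> 10 lines: ubms rbesv rjfht zhcpo axlem pvf mrjmp wrxwn kgcen ekwhd
Hunk 3: at line 1 remove [rjfht,zhcpo,axlem] add [nqedw,wglau,qtzp] -> 10 lines: ubms rbesv nqedw wglau qtzp pvf mrjmp wrxwn kgcen ekwhd
Hunk 4: at line 4 remove [pvf,mrjmp,wrxwn] add [lal,dsewi] -> 9 lines: ubms rbesv nqedw wglau qtzp lal dsewi kgcen ekwhd
Hunk 5: at line 6 remove [dsewi,kgcen] add [zhgvm,lxhhv,hldfl] -> 10 lines: ubms rbesv nqedw wglau qtzp lal zhgvm lxhhv hldfl ekwhd
Hunk 6: at line 6 remove [lxhhv] add [blkk,puicp,snuye] -> 12 lines: ubms rbesv nqedw wglau qtzp lal zhgvm blkk puicp snuye hldfl ekwhd
Final line count: 12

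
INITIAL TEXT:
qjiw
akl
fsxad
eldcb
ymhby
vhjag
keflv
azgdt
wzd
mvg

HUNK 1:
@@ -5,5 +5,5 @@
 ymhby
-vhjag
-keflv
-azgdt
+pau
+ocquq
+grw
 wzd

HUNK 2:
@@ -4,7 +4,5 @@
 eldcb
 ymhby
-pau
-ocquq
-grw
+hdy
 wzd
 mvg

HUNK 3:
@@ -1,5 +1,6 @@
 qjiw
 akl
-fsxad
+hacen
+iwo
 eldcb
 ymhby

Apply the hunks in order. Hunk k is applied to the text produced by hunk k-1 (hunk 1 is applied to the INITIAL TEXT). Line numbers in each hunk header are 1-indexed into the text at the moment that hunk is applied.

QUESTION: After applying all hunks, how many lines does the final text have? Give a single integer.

Hunk 1: at line 5 remove [vhjag,keflv,azgdt] add [pau,ocquq,grw] -> 10 lines: qjiw akl fsxad eldcb ymhby pau ocquq grw wzd mvg
Hunk 2: at line 4 remove [pau,ocquq,grw] add [hdy] -> 8 lines: qjiw akl fsxad eldcb ymhby hdy wzd mvg
Hunk 3: at line 1 remove [fsxad] add [hacen,iwo] -> 9 lines: qjiw akl hacen iwo eldcb ymhby hdy wzd mvg
Final line count: 9

Answer: 9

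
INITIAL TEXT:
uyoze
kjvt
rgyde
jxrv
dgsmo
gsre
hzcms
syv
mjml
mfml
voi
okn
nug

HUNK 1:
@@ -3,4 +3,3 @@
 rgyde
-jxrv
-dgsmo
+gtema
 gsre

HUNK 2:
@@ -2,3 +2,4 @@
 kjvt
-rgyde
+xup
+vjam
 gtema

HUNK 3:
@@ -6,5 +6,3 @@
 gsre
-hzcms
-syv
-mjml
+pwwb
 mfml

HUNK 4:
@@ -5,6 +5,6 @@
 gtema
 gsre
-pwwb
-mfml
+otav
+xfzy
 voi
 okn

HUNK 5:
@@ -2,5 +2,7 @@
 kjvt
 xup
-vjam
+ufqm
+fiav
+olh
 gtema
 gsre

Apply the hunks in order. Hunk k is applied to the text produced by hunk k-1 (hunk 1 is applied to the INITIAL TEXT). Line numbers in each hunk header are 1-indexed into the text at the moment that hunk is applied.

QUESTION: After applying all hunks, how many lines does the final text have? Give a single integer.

Answer: 13

Derivation:
Hunk 1: at line 3 remove [jxrv,dgsmo] add [gtema] -> 12 lines: uyoze kjvt rgyde gtema gsre hzcms syv mjml mfml voi okn nug
Hunk 2: at line 2 remove [rgyde] add [xup,vjam] -> 13 lines: uyoze kjvt xup vjam gtema gsre hzcms syv mjml mfml voi okn nug
Hunk 3: at line 6 remove [hzcms,syv,mjml] add [pwwb] -> 11 lines: uyoze kjvt xup vjam gtema gsre pwwb mfml voi okn nug
Hunk 4: at line 5 remove [pwwb,mfml] add [otav,xfzy] -> 11 lines: uyoze kjvt xup vjam gtema gsre otav xfzy voi okn nug
Hunk 5: at line 2 remove [vjam] add [ufqm,fiav,olh] -> 13 lines: uyoze kjvt xup ufqm fiav olh gtema gsre otav xfzy voi okn nug
Final line count: 13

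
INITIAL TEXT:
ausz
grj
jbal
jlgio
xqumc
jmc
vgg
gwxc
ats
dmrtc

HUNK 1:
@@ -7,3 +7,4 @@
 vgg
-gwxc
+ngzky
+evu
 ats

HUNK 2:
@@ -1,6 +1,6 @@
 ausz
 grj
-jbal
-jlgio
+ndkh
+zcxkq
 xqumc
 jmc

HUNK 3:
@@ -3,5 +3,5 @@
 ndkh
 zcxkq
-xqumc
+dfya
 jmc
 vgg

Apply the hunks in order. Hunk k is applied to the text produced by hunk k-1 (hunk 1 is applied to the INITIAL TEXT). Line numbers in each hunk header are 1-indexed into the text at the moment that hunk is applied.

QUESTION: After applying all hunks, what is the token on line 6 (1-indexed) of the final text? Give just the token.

Hunk 1: at line 7 remove [gwxc] add [ngzky,evu] -> 11 lines: ausz grj jbal jlgio xqumc jmc vgg ngzky evu ats dmrtc
Hunk 2: at line 1 remove [jbal,jlgio] add [ndkh,zcxkq] -> 11 lines: ausz grj ndkh zcxkq xqumc jmc vgg ngzky evu ats dmrtc
Hunk 3: at line 3 remove [xqumc] add [dfya] -> 11 lines: ausz grj ndkh zcxkq dfya jmc vgg ngzky evu ats dmrtc
Final line 6: jmc

Answer: jmc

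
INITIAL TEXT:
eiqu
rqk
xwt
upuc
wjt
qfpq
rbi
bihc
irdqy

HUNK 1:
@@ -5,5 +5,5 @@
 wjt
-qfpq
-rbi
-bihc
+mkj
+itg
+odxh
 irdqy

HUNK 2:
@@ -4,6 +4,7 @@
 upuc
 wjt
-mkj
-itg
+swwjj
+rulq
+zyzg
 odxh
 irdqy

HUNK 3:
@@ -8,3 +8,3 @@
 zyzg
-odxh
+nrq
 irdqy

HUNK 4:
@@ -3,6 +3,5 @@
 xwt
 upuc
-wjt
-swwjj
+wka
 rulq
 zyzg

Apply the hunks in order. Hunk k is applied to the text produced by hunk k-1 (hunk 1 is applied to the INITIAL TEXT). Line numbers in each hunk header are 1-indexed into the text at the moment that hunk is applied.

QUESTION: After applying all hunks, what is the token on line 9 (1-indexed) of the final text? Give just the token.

Hunk 1: at line 5 remove [qfpq,rbi,bihc] add [mkj,itg,odxh] -> 9 lines: eiqu rqk xwt upuc wjt mkj itg odxh irdqy
Hunk 2: at line 4 remove [mkj,itg] add [swwjj,rulq,zyzg] -> 10 lines: eiqu rqk xwt upuc wjt swwjj rulq zyzg odxh irdqy
Hunk 3: at line 8 remove [odxh] add [nrq] -> 10 lines: eiqu rqk xwt upuc wjt swwjj rulq zyzg nrq irdqy
Hunk 4: at line 3 remove [wjt,swwjj] add [wka] -> 9 lines: eiqu rqk xwt upuc wka rulq zyzg nrq irdqy
Final line 9: irdqy

Answer: irdqy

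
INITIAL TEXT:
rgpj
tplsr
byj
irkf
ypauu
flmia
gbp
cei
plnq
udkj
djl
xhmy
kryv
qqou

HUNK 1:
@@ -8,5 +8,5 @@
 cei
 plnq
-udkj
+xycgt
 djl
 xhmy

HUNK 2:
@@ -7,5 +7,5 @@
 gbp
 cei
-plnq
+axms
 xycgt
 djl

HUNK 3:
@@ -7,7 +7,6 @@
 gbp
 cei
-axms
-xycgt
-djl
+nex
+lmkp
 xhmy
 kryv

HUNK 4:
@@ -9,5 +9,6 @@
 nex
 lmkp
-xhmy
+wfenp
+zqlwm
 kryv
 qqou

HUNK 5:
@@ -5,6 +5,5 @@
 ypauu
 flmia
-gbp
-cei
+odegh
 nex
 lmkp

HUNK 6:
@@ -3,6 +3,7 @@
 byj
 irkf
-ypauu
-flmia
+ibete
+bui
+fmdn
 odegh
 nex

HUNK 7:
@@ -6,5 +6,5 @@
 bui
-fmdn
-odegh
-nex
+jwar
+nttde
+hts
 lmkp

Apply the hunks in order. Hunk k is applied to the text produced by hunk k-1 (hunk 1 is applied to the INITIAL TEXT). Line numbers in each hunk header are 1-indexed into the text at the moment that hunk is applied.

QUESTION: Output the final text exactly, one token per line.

Answer: rgpj
tplsr
byj
irkf
ibete
bui
jwar
nttde
hts
lmkp
wfenp
zqlwm
kryv
qqou

Derivation:
Hunk 1: at line 8 remove [udkj] add [xycgt] -> 14 lines: rgpj tplsr byj irkf ypauu flmia gbp cei plnq xycgt djl xhmy kryv qqou
Hunk 2: at line 7 remove [plnq] add [axms] -> 14 lines: rgpj tplsr byj irkf ypauu flmia gbp cei axms xycgt djl xhmy kryv qqou
Hunk 3: at line 7 remove [axms,xycgt,djl] add [nex,lmkp] -> 13 lines: rgpj tplsr byj irkf ypauu flmia gbp cei nex lmkp xhmy kryv qqou
Hunk 4: at line 9 remove [xhmy] add [wfenp,zqlwm] -> 14 lines: rgpj tplsr byj irkf ypauu flmia gbp cei nex lmkp wfenp zqlwm kryv qqou
Hunk 5: at line 5 remove [gbp,cei] add [odegh] -> 13 lines: rgpj tplsr byj irkf ypauu flmia odegh nex lmkp wfenp zqlwm kryv qqou
Hunk 6: at line 3 remove [ypauu,flmia] add [ibete,bui,fmdn] -> 14 lines: rgpj tplsr byj irkf ibete bui fmdn odegh nex lmkp wfenp zqlwm kryv qqou
Hunk 7: at line 6 remove [fmdn,odegh,nex] add [jwar,nttde,hts] -> 14 lines: rgpj tplsr byj irkf ibete bui jwar nttde hts lmkp wfenp zqlwm kryv qqou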